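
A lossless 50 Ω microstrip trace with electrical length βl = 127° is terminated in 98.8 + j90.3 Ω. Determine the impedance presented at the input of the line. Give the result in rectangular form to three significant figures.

tan(βl) = tan(127°) = -1.33
Z_in = Z_0·(Z_L + jZ_0·tanβl)/(Z_0 + jZ_L·tanβl)
     = 50·(98.8 + j23.9)/(170 − j131)

Z_in ≈ 14.8 + j18.5 Ω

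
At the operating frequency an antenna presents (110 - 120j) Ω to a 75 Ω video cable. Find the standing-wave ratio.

VSWR ≈ 3.62

Γ = (Z_L − Z_0)/(Z_L + Z_0) = (35 − j120)/(185 − j120)
|Γ| = 125/221 = 0.567
VSWR = (1 + |Γ|)/(1 − |Γ|) = 1.57/0.433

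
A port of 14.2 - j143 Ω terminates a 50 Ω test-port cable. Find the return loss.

RL ≈ 0.533 dB

Γ = (-35.8 − j143)/(64.2 − j143), |Γ| = 0.94
RL = −20·log₁₀|Γ| = −20·log₁₀(0.94)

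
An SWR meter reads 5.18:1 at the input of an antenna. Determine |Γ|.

|Γ| ≈ 0.676

|Γ| = (S − 1)/(S + 1) = (5.18 − 1)/(5.18 + 1) = 4.18/6.18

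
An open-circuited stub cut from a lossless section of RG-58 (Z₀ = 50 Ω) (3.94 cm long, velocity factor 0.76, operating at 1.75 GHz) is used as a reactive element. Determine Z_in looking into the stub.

λ = v/f = 0.76·c / 1.75 GHz = 0.13 m
βl = 2π·l/λ = 2π × 0.302 = 109°
tan(βl) = -2.93
For an open-circuited stub, Z_in = −jZ_0·cot(βl) = −jZ_0/tan(βl)

Z_in ≈ +j17.1 Ω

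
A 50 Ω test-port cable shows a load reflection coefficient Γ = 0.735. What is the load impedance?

Z_L = Z_0·(1 + Γ)/(1 − Γ) = 50·(1.73)/(0.265)

Z_L ≈ 327 Ω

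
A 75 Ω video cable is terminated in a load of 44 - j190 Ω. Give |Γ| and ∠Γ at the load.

Γ = (Z_L − Z_0)/(Z_L + Z_0) = (-31 − j190)/(119 − j190)
|Γ| = 193/224 = 0.859

Γ ≈ 0.859 ∠ -41.3°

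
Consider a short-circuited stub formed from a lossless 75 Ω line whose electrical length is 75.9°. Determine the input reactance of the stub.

tan(βl) = 3.98
For a short-circuited stub, Z_in = jZ_0·tan(βl)

X_in ≈ 299 Ω (inductive)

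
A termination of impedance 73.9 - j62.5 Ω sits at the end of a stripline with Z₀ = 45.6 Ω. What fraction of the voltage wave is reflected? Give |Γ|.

|Γ| ≈ 0.509

Γ = (Z_L − Z_0)/(Z_L + Z_0) = (28.3 − j62.5)/(119.5 − j62.5)
|Γ| = 68.6/135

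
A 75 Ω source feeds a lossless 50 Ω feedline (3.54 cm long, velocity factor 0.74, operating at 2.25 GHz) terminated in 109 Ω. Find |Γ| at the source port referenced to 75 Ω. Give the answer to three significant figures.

|Γ| ≈ 0.448

λ = v/f = 0.74·c / 2.25 GHz = 0.0987 m
βl = 2π·l/λ = 2π × 0.359 = 129°
tan(βl) = -1.23
Z_in = Z_0·(Z_L + jZ_0·tanβl)/(Z_0 + jZ_L·tanβl) = 33.5 + j28.2 Ω
Γ_s = (Z_in − Z_s)/(Z_in + Z_s) = (-41.5 + j28.2)/(108 + j28.2), |Γ_s| = 0.448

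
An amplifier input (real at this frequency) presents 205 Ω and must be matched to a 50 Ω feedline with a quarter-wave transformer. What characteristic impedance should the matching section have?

Z_qwt ≈ 101 Ω

Z_qwt = √(Z_0·R_L) = √(50 × 205) = √10250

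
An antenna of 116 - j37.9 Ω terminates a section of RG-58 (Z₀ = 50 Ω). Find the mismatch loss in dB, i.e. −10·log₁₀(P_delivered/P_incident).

mismatch loss ≈ 0.968 dB

Γ = (66 − j37.9)/(166 − j37.9), |Γ| = 0.447
|Γ|² = 0.2, so P_del/P_inc = 1 − |Γ|² = 0.8
ML = −10·log₁₀(1 − |Γ|²)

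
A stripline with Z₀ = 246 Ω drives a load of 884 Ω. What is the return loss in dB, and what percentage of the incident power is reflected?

RL ≈ 4.97 dB; 31.9% of incident power reflected

Γ = (884 − 246)/(884 + 246) = 0.565
RL = −20·log₁₀(0.565) = 4.97 dB
P_refl/P_inc = |Γ|² = 0.319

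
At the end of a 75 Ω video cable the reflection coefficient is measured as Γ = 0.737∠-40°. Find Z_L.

Z_L = Z_0·(1 + Γ)/(1 − Γ) = 75·(1.56 − j0.474)/(0.435 + j0.474)

Z_L ≈ 82.8 − j172 Ω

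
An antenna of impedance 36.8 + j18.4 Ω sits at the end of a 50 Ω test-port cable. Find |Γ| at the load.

Γ = (Z_L − Z_0)/(Z_L + Z_0) = (-13.2 + j18.4)/(86.8 + j18.4)
|Γ| = 22.6/88.7

|Γ| ≈ 0.255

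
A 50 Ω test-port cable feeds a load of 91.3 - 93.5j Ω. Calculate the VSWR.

VSWR ≈ 4.04

Γ = (Z_L − Z_0)/(Z_L + Z_0) = (41.3 − j93.5)/(141.3 − j93.5)
|Γ| = 102/169 = 0.603
VSWR = (1 + |Γ|)/(1 − |Γ|) = 1.6/0.397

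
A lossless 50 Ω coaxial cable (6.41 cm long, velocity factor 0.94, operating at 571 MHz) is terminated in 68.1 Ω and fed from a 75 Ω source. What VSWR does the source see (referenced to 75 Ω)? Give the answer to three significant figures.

VSWR ≈ 1.7

λ = v/f = 0.94·c / 571 MHz = 0.494 m
βl = 2π·l/λ = 2π × 0.13 = 46.7°
tan(βl) = 1.06
Z_in = Z_0·(Z_L + jZ_0·tanβl)/(Z_0 + jZ_L·tanβl) = 46.9 − j14.7 Ω
Γ_s = (Z_in − Z_s)/(Z_in + Z_s) = (-28.1 − j14.7)/(122 − j14.7), |Γ_s| = 0.259
VSWR = (1 + |Γ_s|)/(1 − |Γ_s|)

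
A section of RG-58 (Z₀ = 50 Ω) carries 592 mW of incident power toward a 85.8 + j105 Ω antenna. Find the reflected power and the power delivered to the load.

P_reflected ≈ 247 mW; P_delivered ≈ 345 mW

|Γ| = |(35.8 + j105)/(135.8 + j105)| = 0.646
|Γ|² = 0.418
P_refl = |Γ|²·P_inc = 247 mW, P_del = (1 − |Γ|²)·P_inc = 345 mW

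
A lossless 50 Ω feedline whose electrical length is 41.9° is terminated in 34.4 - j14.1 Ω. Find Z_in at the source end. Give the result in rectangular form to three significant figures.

Z_in ≈ 31.8 + j8.87 Ω

tan(βl) = tan(41.9°) = 0.897
Z_in = Z_0·(Z_L + jZ_0·tanβl)/(Z_0 + jZ_L·tanβl)
     = 50·(34.4 + j30.8)/(62.7 + j30.9)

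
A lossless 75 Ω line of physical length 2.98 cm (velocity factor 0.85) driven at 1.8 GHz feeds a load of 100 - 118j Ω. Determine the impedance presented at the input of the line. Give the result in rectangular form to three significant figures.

Z_in ≈ 20.8 + j9.44 Ω

λ = v/f = 0.85·c / 1.8 GHz = 0.142 m
βl = 2π·l/λ = 2π × 0.21 = 75.7°
tan(βl) = tan(75.7°) = 3.93
Z_in = Z_0·(Z_L + jZ_0·tanβl)/(Z_0 + jZ_L·tanβl)
     = 75·(100 + j177)/(539 + j393)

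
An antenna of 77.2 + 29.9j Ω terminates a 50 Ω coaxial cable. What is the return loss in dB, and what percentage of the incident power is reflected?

Γ = (27.2 + j29.9)/(127.2 + j29.9), |Γ| = 0.309
RL = −20·log₁₀(0.309) = 10.2 dB
P_refl/P_inc = |Γ|² = 0.0957

RL ≈ 10.2 dB; 9.57% of incident power reflected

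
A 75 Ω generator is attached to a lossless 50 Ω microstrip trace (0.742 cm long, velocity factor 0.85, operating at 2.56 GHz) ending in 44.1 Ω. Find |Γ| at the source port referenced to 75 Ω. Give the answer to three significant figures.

|Γ| ≈ 0.241

λ = v/f = 0.85·c / 2.56 GHz = 0.0996 m
βl = 2π·l/λ = 2π × 0.0745 = 26.8°
tan(βl) = 0.506
Z_in = Z_0·(Z_L + jZ_0·tanβl)/(Z_0 + jZ_L·tanβl) = 46.2 + j4.68 Ω
Γ_s = (Z_in − Z_s)/(Z_in + Z_s) = (-28.8 + j4.68)/(121 + j4.68), |Γ_s| = 0.241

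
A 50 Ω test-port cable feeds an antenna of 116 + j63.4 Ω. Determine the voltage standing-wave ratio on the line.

VSWR ≈ 3.12

Γ = (Z_L − Z_0)/(Z_L + Z_0) = (66 + j63.4)/(166 + j63.4)
|Γ| = 91.5/178 = 0.515
VSWR = (1 + |Γ|)/(1 − |Γ|) = 1.52/0.485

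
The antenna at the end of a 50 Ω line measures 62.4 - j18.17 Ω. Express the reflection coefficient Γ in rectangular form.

Γ ≈ 0.133 − j0.14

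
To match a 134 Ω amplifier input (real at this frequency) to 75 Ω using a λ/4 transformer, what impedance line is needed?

Z_qwt ≈ 100 Ω

Z_qwt = √(Z_0·R_L) = √(75 × 134) = √10050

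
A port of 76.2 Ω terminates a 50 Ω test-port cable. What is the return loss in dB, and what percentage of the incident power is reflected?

RL ≈ 13.7 dB; 4.31% of incident power reflected

Γ = (76.2 − 50)/(76.2 + 50) = 0.208
RL = −20·log₁₀(0.208) = 13.7 dB
P_refl/P_inc = |Γ|² = 0.0431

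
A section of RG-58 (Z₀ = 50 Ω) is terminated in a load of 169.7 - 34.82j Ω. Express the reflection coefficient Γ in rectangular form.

Γ ≈ 0.556 − j0.0704

Γ = (Z_L − Z_0)/(Z_L + Z_0) = (119.7 − j34.82)/(219.7 − j34.82)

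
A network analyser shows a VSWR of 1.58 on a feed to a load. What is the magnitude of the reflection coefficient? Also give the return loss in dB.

|Γ| ≈ 0.225; return loss ≈ 13 dB

|Γ| = (S − 1)/(S + 1) = (1.58 − 1)/(1.58 + 1) = 0.58/2.58
RL = −20·log₁₀|Γ| = −20·log₁₀(0.225)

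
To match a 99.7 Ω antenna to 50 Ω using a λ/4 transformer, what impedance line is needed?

Z_qwt ≈ 70.6 Ω

Z_qwt = √(Z_0·R_L) = √(50 × 99.7) = √4985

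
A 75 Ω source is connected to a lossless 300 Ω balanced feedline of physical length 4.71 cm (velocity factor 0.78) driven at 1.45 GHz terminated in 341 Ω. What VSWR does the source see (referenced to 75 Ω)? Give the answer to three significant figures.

VSWR ≈ 3.59

λ = v/f = 0.78·c / 1.45 GHz = 0.161 m
βl = 2π·l/λ = 2π × 0.292 = 105°
tan(βl) = -3.71
Z_in = Z_0·(Z_L + jZ_0·tanβl)/(Z_0 + jZ_L·tanβl) = 268 + j17.3 Ω
Γ_s = (Z_in − Z_s)/(Z_in + Z_s) = (193 + j17.3)/(343 + j17.3), |Γ_s| = 0.564
VSWR = (1 + |Γ_s|)/(1 − |Γ_s|)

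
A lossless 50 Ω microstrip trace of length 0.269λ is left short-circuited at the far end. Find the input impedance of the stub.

βl = 2π × 0.269 = 96.8°
tan(βl) = -8.34
For a short-circuited stub, Z_in = jZ_0·tan(βl)

Z_in ≈ −j417 Ω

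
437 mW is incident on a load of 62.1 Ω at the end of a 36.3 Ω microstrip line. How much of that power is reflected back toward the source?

Γ = (62.1 − 36.3)/(62.1 + 36.3) = 0.262
|Γ|² = 0.0687
P_refl = |Γ|²·P_inc = 30 mW, P_del = (1 − |Γ|²)·P_inc = 407 mW

P_reflected ≈ 30 mW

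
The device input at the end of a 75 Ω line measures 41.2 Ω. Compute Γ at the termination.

Γ = -0.291

Γ = (Z_L − Z_0)/(Z_L + Z_0) = (41.2 − 75)/(41.2 + 75) = -33.8/116.2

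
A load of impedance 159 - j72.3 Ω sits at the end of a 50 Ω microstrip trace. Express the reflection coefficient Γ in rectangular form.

Γ = (Z_L − Z_0)/(Z_L + Z_0) = (109 − j72.3)/(209 − j72.3)

Γ ≈ 0.573 − j0.148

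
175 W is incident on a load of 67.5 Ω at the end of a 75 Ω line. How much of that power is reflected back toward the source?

P_reflected ≈ 0.485 W

Γ = (67.5 − 75)/(67.5 + 75) = -0.0526
|Γ|² = 0.00277
P_refl = |Γ|²·P_inc = 0.485 W, P_del = (1 − |Γ|²)·P_inc = 175 W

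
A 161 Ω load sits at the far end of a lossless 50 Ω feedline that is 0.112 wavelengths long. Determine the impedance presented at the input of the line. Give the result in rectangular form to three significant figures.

βl = 2π × 0.112 = 40.3°
tan(βl) = tan(40.3°) = 0.849
Z_in = Z_0·(Z_L + jZ_0·tanβl)/(Z_0 + jZ_L·tanβl)
     = 50·(161 + j42.4)/(50 + j137)

Z_in ≈ 32.7 − j46.9 Ω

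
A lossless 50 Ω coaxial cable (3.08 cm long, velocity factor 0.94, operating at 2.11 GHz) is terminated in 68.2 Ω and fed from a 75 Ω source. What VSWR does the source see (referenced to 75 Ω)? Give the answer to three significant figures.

VSWR ≈ 2.04

λ = v/f = 0.94·c / 2.11 GHz = 0.134 m
βl = 2π·l/λ = 2π × 0.23 = 83°
tan(βl) = 8.1
Z_in = Z_0·(Z_L + jZ_0·tanβl)/(Z_0 + jZ_L·tanβl) = 36.9 − j2.83 Ω
Γ_s = (Z_in − Z_s)/(Z_in + Z_s) = (-38.1 − j2.83)/(112 − j2.83), |Γ_s| = 0.341
VSWR = (1 + |Γ_s|)/(1 − |Γ_s|)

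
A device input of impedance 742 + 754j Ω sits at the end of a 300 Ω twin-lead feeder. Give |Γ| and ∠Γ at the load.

Γ ≈ 0.68 ∠ 23.7°

Γ = (Z_L − Z_0)/(Z_L + Z_0) = (442 + j754)/(1042 + j754)
|Γ| = 874/1290 = 0.68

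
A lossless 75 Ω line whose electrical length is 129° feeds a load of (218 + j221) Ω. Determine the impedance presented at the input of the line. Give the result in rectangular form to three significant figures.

tan(βl) = tan(129°) = -1.23
Z_in = Z_0·(Z_L + jZ_0·tanβl)/(Z_0 + jZ_L·tanβl)
     = 75·(218 + j128)/(348 − j269)

Z_in ≈ 16 + j40.1 Ω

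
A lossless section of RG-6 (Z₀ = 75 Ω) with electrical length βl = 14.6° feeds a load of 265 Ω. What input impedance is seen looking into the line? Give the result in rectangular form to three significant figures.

Z_in ≈ 153 − j121 Ω

tan(βl) = tan(14.6°) = 0.26
Z_in = Z_0·(Z_L + jZ_0·tanβl)/(Z_0 + jZ_L·tanβl)
     = 75·(265 + j19.5)/(75 + j69)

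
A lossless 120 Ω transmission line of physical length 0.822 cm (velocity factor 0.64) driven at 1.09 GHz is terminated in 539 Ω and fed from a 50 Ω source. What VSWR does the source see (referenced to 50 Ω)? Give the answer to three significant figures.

VSWR ≈ 10.1

λ = v/f = 0.64·c / 1.09 GHz = 0.176 m
βl = 2π·l/λ = 2π × 0.0467 = 16.8°
tan(βl) = 0.302
Z_in = Z_0·(Z_L + jZ_0·tanβl)/(Z_0 + jZ_L·tanβl) = 207 − j245 Ω
Γ_s = (Z_in − Z_s)/(Z_in + Z_s) = (157 − j245)/(257 − j245), |Γ_s| = 0.819
VSWR = (1 + |Γ_s|)/(1 − |Γ_s|)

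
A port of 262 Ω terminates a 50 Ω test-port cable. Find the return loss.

RL ≈ 3.36 dB

Γ = (262 − 50)/(262 + 50) = 0.679
RL = −20·log₁₀|Γ| = −20·log₁₀(0.679)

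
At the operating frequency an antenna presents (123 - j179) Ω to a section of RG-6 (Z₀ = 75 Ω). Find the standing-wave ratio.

Γ = (Z_L − Z_0)/(Z_L + Z_0) = (48 − j179)/(198 − j179)
|Γ| = 185/267 = 0.694
VSWR = (1 + |Γ|)/(1 − |Γ|) = 1.69/0.306

VSWR ≈ 5.54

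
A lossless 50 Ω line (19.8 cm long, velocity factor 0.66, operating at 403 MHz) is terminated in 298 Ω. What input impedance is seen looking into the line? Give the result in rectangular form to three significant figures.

Z_in ≈ 24.2 + j65.8 Ω

λ = v/f = 0.66·c / 403 MHz = 0.491 m
βl = 2π·l/λ = 2π × 0.403 = 145°
tan(βl) = tan(145°) = -0.698
Z_in = Z_0·(Z_L + jZ_0·tanβl)/(Z_0 + jZ_L·tanβl)
     = 50·(298 − j34.9)/(50 − j208)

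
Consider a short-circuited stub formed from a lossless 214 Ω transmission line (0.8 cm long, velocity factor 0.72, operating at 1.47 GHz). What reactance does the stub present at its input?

λ = v/f = 0.72·c / 1.47 GHz = 0.147 m
βl = 2π·l/λ = 2π × 0.0544 = 19.6°
tan(βl) = 0.356
For a short-circuited stub, Z_in = jZ_0·tan(βl)

X_in ≈ 76.2 Ω (inductive)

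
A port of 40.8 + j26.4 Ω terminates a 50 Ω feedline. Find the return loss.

RL ≈ 10.6 dB

Γ = (-9.2 + j26.4)/(90.8 + j26.4), |Γ| = 0.296
RL = −20·log₁₀|Γ| = −20·log₁₀(0.296)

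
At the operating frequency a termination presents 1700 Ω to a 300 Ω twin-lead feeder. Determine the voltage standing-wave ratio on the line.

VSWR ≈ 5.67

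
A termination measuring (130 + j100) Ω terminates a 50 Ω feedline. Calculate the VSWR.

Γ = (Z_L − Z_0)/(Z_L + Z_0) = (80 + j100)/(180 + j100)
|Γ| = 128/206 = 0.622
VSWR = (1 + |Γ|)/(1 − |Γ|) = 1.62/0.378

VSWR ≈ 4.29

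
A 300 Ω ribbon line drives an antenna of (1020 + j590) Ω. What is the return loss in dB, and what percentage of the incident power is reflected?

Γ = (720 + j590)/(1320 + j590), |Γ| = 0.644
RL = −20·log₁₀(0.644) = 3.82 dB
P_refl/P_inc = |Γ|² = 0.414

RL ≈ 3.82 dB; 41.4% of incident power reflected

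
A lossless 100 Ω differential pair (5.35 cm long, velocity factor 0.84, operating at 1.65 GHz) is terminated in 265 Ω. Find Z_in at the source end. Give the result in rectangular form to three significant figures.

Z_in ≈ 53.7 + j58.1 Ω

λ = v/f = 0.84·c / 1.65 GHz = 0.153 m
βl = 2π·l/λ = 2π × 0.35 = 126°
tan(βl) = tan(126°) = -1.37
Z_in = Z_0·(Z_L + jZ_0·tanβl)/(Z_0 + jZ_L·tanβl)
     = 100·(265 − j137)/(100 − j363)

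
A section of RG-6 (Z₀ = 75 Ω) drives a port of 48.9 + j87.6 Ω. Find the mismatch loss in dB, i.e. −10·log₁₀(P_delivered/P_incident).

Γ = (-26.1 + j87.6)/(123.9 + j87.6), |Γ| = 0.602
|Γ|² = 0.363, so P_del/P_inc = 1 − |Γ|² = 0.637
ML = −10·log₁₀(1 − |Γ|²)

mismatch loss ≈ 1.96 dB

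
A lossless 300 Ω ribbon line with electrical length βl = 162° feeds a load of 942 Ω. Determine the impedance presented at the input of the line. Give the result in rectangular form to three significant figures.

Z_in ≈ 510 + j423 Ω

tan(βl) = tan(162°) = -0.325
Z_in = Z_0·(Z_L + jZ_0·tanβl)/(Z_0 + jZ_L·tanβl)
     = 300·(942 − j97.5)/(300 − j306)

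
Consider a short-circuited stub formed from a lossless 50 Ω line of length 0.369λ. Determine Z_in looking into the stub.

βl = 2π × 0.369 = 133°
tan(βl) = -1.08
For a short-circuited stub, Z_in = jZ_0·tan(βl)

Z_in ≈ −j53.9 Ω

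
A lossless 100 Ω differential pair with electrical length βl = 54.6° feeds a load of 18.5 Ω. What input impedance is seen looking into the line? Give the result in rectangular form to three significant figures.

tan(βl) = tan(54.6°) = 1.41
Z_in = Z_0·(Z_L + jZ_0·tanβl)/(Z_0 + jZ_L·tanβl)
     = 100·(18.5 + j141)/(100 + j26)

Z_in ≈ 51.6 + j127 Ω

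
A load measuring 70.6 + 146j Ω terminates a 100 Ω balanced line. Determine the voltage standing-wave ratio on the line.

VSWR ≈ 4.94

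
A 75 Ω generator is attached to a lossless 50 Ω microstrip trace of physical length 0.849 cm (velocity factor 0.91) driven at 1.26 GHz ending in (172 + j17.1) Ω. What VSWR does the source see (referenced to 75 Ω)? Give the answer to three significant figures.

λ = v/f = 0.91·c / 1.26 GHz = 0.217 m
βl = 2π·l/λ = 2π × 0.0392 = 14.1°
tan(βl) = 0.251
Z_in = Z_0·(Z_L + jZ_0·tanβl)/(Z_0 + jZ_L·tanβl) = 116 − j76.8 Ω
Γ_s = (Z_in − Z_s)/(Z_in + Z_s) = (40.5 − j76.8)/(191 − j76.8), |Γ_s| = 0.423
VSWR = (1 + |Γ_s|)/(1 − |Γ_s|)

VSWR ≈ 2.46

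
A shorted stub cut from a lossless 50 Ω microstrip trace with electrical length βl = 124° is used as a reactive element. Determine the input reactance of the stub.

X_in ≈ -74.1 Ω (capacitive)

tan(βl) = -1.48
For a shorted stub, Z_in = jZ_0·tan(βl)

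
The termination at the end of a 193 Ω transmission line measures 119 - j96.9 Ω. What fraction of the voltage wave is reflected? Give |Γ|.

|Γ| ≈ 0.373

Γ = (Z_L − Z_0)/(Z_L + Z_0) = (-74 − j96.9)/(312 − j96.9)
|Γ| = 122/327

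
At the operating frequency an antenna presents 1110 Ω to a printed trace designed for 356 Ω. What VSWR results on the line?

Γ = (1110 − 356)/(1110 + 356) = 0.514
VSWR = (1 + 0.514)/(1 − 0.514)

VSWR ≈ 3.12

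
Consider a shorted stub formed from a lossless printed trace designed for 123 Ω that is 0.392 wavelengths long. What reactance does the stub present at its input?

βl = 2π × 0.392 = 141°
tan(βl) = -0.806
For a shorted stub, Z_in = jZ_0·tan(βl)

X_in ≈ -99.2 Ω (capacitive)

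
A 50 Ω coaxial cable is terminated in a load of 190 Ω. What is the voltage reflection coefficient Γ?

Γ = 0.583

Γ = (Z_L − Z_0)/(Z_L + Z_0) = (190 − 50)/(190 + 50) = 140/240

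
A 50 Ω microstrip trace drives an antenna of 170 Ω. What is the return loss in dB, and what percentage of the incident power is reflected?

RL ≈ 5.26 dB; 29.8% of incident power reflected

Γ = (170 − 50)/(170 + 50) = 0.545
RL = −20·log₁₀(0.545) = 5.26 dB
P_refl/P_inc = |Γ|² = 0.298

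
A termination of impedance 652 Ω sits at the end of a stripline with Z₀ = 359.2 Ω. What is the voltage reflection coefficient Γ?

Γ = (Z_L − Z_0)/(Z_L + Z_0) = (652 − 359.2)/(652 + 359.2) = 292.8/1011

Γ = 0.29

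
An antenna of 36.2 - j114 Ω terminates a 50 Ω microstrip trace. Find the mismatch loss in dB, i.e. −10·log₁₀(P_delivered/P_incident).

mismatch loss ≈ 4.5 dB

Γ = (-13.8 − j114)/(86.2 − j114), |Γ| = 0.803
|Γ|² = 0.646, so P_del/P_inc = 1 − |Γ|² = 0.354
ML = −10·log₁₀(1 − |Γ|²)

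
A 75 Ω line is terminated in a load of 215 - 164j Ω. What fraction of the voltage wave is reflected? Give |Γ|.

|Γ| ≈ 0.647

Γ = (Z_L − Z_0)/(Z_L + Z_0) = (140 − j164)/(290 − j164)
|Γ| = 216/333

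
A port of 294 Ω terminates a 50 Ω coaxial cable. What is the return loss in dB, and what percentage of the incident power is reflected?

RL ≈ 2.98 dB; 50.3% of incident power reflected

Γ = (294 − 50)/(294 + 50) = 0.709
RL = −20·log₁₀(0.709) = 2.98 dB
P_refl/P_inc = |Γ|² = 0.503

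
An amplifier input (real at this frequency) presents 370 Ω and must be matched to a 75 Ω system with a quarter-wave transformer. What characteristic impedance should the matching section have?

Z_qwt = √(Z_0·R_L) = √(75 × 370) = √27750

Z_qwt ≈ 167 Ω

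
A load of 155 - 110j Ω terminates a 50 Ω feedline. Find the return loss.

RL ≈ 3.69 dB

Γ = (105 − j110)/(205 − j110), |Γ| = 0.654
RL = −20·log₁₀|Γ| = −20·log₁₀(0.654)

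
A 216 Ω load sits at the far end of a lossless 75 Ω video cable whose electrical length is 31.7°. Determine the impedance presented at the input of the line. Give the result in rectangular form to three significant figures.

tan(βl) = tan(31.7°) = 0.618
Z_in = Z_0·(Z_L + jZ_0·tanβl)/(Z_0 + jZ_L·tanβl)
     = 75·(216 + j46.3)/(75 + j133)

Z_in ≈ 71.7 − j81.1 Ω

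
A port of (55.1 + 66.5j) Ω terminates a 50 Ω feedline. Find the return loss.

RL ≈ 5.41 dB

Γ = (5.1 + j66.5)/(105.1 + j66.5), |Γ| = 0.536
RL = −20·log₁₀|Γ| = −20·log₁₀(0.536)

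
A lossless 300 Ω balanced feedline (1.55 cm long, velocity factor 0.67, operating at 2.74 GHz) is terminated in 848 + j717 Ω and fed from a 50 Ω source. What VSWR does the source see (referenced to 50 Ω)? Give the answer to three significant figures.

VSWR ≈ 6.6

λ = v/f = 0.67·c / 2.74 GHz = 0.0734 m
βl = 2π·l/λ = 2π × 0.211 = 76.1°
tan(βl) = 4.03
Z_in = Z_0·(Z_L + jZ_0·tanβl)/(Z_0 + jZ_L·tanβl) = 71.6 − j129 Ω
Γ_s = (Z_in − Z_s)/(Z_in + Z_s) = (21.6 − j129)/(122 − j129), |Γ_s| = 0.737
VSWR = (1 + |Γ_s|)/(1 − |Γ_s|)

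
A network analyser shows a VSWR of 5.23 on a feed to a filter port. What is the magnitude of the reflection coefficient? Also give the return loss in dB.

|Γ| ≈ 0.679; return loss ≈ 3.36 dB

|Γ| = (S − 1)/(S + 1) = (5.23 − 1)/(5.23 + 1) = 4.23/6.23
RL = −20·log₁₀|Γ| = −20·log₁₀(0.679)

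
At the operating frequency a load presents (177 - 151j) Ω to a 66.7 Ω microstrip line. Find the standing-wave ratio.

VSWR ≈ 4.75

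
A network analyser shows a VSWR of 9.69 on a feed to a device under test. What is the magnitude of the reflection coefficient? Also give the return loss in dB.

|Γ| = (S − 1)/(S + 1) = (9.69 − 1)/(9.69 + 1) = 8.69/10.7
RL = −20·log₁₀|Γ| = −20·log₁₀(0.813)

|Γ| ≈ 0.813; return loss ≈ 1.8 dB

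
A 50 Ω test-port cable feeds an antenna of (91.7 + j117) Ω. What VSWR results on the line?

Γ = (Z_L − Z_0)/(Z_L + Z_0) = (41.7 + j117)/(141.7 + j117)
|Γ| = 124/184 = 0.676
VSWR = (1 + |Γ|)/(1 − |Γ|) = 1.68/0.324

VSWR ≈ 5.17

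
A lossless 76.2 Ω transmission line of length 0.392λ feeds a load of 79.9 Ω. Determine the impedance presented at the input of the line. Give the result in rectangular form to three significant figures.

Z_in ≈ 76.9 + j3.56 Ω

βl = 2π × 0.392 = 141°
tan(βl) = tan(141°) = -0.806
Z_in = Z_0·(Z_L + jZ_0·tanβl)/(Z_0 + jZ_L·tanβl)
     = 76.2·(79.9 − j61.4)/(76.2 − j64.4)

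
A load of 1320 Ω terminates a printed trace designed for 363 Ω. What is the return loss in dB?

Γ = (1320 − 363)/(1320 + 363) = 0.569
RL = −20·log₁₀|Γ| = −20·log₁₀(0.569)

RL ≈ 4.9 dB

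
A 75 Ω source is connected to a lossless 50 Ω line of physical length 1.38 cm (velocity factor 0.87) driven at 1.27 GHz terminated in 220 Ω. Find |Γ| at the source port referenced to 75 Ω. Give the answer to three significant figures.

λ = v/f = 0.87·c / 1.27 GHz = 0.206 m
βl = 2π·l/λ = 2π × 0.0671 = 24.2°
tan(βl) = 0.449
Z_in = Z_0·(Z_L + jZ_0·tanβl)/(Z_0 + jZ_L·tanβl) = 53.9 − j84.1 Ω
Γ_s = (Z_in − Z_s)/(Z_in + Z_s) = (-21.1 − j84.1)/(129 − j84.1), |Γ_s| = 0.563

|Γ| ≈ 0.563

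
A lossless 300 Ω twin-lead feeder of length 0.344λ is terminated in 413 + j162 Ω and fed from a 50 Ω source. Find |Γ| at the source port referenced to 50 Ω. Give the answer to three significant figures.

βl = 2π × 0.344 = 124°
tan(βl) = -1.49
Z_in = Z_0·(Z_L + jZ_0·tanβl)/(Z_0 + jZ_L·tanβl) = 178 + j44.5 Ω
Γ_s = (Z_in − Z_s)/(Z_in + Z_s) = (128 + j44.5)/(228 + j44.5), |Γ_s| = 0.584

|Γ| ≈ 0.584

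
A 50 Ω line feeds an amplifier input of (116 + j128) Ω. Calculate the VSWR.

Γ = (Z_L − Z_0)/(Z_L + Z_0) = (66 + j128)/(166 + j128)
|Γ| = 144/210 = 0.687
VSWR = (1 + |Γ|)/(1 − |Γ|) = 1.69/0.313

VSWR ≈ 5.39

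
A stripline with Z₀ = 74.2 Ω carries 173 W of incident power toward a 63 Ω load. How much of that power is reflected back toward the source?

Γ = (63 − 74.2)/(63 + 74.2) = -0.0816
|Γ|² = 0.00666
P_refl = |Γ|²·P_inc = 1.15 W, P_del = (1 − |Γ|²)·P_inc = 172 W

P_reflected ≈ 1.15 W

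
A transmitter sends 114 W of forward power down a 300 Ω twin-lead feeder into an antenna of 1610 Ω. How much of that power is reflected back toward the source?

Γ = (1610 − 300)/(1610 + 300) = 0.686
|Γ|² = 0.47
P_refl = |Γ|²·P_inc = 53.6 W, P_del = (1 − |Γ|²)·P_inc = 60.4 W

P_reflected ≈ 53.6 W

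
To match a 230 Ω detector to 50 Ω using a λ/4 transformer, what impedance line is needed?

Z_qwt = √(Z_0·R_L) = √(50 × 230) = √11500

Z_qwt ≈ 107 Ω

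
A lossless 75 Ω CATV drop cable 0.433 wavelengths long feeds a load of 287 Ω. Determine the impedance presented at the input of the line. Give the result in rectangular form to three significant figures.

Z_in ≈ 87.5 + j116 Ω

βl = 2π × 0.433 = 156°
tan(βl) = tan(156°) = -0.448
Z_in = Z_0·(Z_L + jZ_0·tanβl)/(Z_0 + jZ_L·tanβl)
     = 75·(287 − j33.6)/(75 − j129)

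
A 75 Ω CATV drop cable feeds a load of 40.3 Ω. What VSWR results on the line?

VSWR ≈ 1.86

Γ = (40.3 − 75)/(40.3 + 75) = -0.301
VSWR = (1 + 0.301)/(1 − 0.301)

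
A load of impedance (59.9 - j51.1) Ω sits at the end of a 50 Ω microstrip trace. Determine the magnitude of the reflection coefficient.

|Γ| ≈ 0.429

Γ = (Z_L − Z_0)/(Z_L + Z_0) = (9.9 − j51.1)/(109.9 − j51.1)
|Γ| = 52.1/121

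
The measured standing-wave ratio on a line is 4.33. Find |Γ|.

|Γ| ≈ 0.625

|Γ| = (S − 1)/(S + 1) = (4.33 − 1)/(4.33 + 1) = 3.33/5.33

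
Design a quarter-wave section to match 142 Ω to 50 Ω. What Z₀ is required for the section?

Z_qwt = √(Z_0·R_L) = √(50 × 142) = √7100

Z_qwt ≈ 84.3 Ω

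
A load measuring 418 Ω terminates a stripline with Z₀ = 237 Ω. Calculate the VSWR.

VSWR ≈ 1.76

Γ = (418 − 237)/(418 + 237) = 0.276
VSWR = (1 + 0.276)/(1 − 0.276)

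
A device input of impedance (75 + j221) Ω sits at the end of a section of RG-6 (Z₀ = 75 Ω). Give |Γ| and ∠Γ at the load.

Γ ≈ 0.827 ∠ 34.2°

Γ = (Z_L − Z_0)/(Z_L + Z_0) = (0 + j221)/(150 + j221)
|Γ| = 221/267 = 0.827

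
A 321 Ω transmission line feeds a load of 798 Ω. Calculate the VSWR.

Γ = (798 − 321)/(798 + 321) = 0.426
VSWR = (1 + 0.426)/(1 − 0.426)

VSWR ≈ 2.49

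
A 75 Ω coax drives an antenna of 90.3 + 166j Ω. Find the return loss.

RL ≈ 2.96 dB

Γ = (15.3 + j166)/(165.3 + j166), |Γ| = 0.712
RL = −20·log₁₀|Γ| = −20·log₁₀(0.712)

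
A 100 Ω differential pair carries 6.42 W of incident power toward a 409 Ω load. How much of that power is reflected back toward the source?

P_reflected ≈ 2.37 W

Γ = (409 − 100)/(409 + 100) = 0.607
|Γ|² = 0.369
P_refl = |Γ|²·P_inc = 2.37 W, P_del = (1 − |Γ|²)·P_inc = 4.05 W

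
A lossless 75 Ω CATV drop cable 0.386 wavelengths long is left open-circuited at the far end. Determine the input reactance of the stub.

X_in ≈ 86.2 Ω (inductive)

βl = 2π × 0.386 = 139°
tan(βl) = -0.871
For an open-circuited stub, Z_in = −jZ_0·cot(βl) = −jZ_0/tan(βl)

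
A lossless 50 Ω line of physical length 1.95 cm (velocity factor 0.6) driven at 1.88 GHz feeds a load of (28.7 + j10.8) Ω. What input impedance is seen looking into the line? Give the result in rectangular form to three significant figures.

Z_in ≈ 93 − j1.44 Ω

λ = v/f = 0.6·c / 1.88 GHz = 0.0957 m
βl = 2π·l/λ = 2π × 0.204 = 73.3°
tan(βl) = tan(73.3°) = 3.34
Z_in = Z_0·(Z_L + jZ_0·tanβl)/(Z_0 + jZ_L·tanβl)
     = 50·(28.7 + j178)/(14 + j95.8)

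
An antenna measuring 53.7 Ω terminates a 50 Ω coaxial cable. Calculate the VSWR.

VSWR ≈ 1.07

Γ = (53.7 − 50)/(53.7 + 50) = 0.0357
VSWR = (1 + 0.0357)/(1 − 0.0357)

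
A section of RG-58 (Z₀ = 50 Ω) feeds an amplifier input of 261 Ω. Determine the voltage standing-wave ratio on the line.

VSWR ≈ 5.22

Γ = (261 − 50)/(261 + 50) = 0.678
VSWR = (1 + 0.678)/(1 − 0.678)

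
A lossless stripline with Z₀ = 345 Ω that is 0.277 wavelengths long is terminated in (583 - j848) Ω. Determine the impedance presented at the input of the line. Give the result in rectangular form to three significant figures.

βl = 2π × 0.277 = 99.7°
tan(βl) = tan(99.7°) = -5.84
Z_in = Z_0·(Z_L + jZ_0·tanβl)/(Z_0 + jZ_L·tanβl)
     = 345·(583 − j2860)/(-4610 − j3400)

Z_in ≈ 74.2 + j160 Ω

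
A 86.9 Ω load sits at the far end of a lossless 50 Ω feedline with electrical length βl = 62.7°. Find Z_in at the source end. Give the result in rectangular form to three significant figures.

tan(βl) = tan(62.7°) = 1.94
Z_in = Z_0·(Z_L + jZ_0·tanβl)/(Z_0 + jZ_L·tanβl)
     = 50·(86.9 + j96.9)/(50 + j168)

Z_in ≈ 33.5 − j15.9 Ω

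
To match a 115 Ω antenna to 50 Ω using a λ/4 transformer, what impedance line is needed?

Z_qwt ≈ 75.8 Ω

Z_qwt = √(Z_0·R_L) = √(50 × 115) = √5750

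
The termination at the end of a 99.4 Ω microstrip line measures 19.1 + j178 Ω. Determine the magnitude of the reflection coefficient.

Γ = (Z_L − Z_0)/(Z_L + Z_0) = (-80.3 + j178)/(118.5 + j178)
|Γ| = 195/214

|Γ| ≈ 0.913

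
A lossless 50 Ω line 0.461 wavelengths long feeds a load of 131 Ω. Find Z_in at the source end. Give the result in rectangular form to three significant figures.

βl = 2π × 0.461 = 166°
tan(βl) = tan(166°) = -0.25
Z_in = Z_0·(Z_L + jZ_0·tanβl)/(Z_0 + jZ_L·tanβl)
     = 50·(131 − j12.5)/(50 − j32.8)

Z_in ≈ 97.4 + j51.3 Ω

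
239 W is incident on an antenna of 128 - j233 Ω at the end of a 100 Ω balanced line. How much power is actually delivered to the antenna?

|Γ| = |(28 − j233)/(228 − j233)| = 0.72
|Γ|² = 0.518
P_refl = |Γ|²·P_inc = 124 W, P_del = (1 − |Γ|²)·P_inc = 115 W

P_delivered ≈ 115 W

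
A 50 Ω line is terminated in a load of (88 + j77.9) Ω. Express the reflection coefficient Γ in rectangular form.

Γ = (Z_L − Z_0)/(Z_L + Z_0) = (38 + j77.9)/(138 + j77.9)

Γ ≈ 0.45 + j0.31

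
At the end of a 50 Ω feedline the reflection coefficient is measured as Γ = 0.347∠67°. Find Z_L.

Z_L ≈ 51.8 + j37.6 Ω

Z_L = Z_0·(1 + Γ)/(1 − Γ) = 50·(1.14 + j0.319)/(0.864 − j0.319)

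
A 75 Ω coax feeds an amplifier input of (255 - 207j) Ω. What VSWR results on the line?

VSWR ≈ 5.76

Γ = (Z_L − Z_0)/(Z_L + Z_0) = (180 − j207)/(330 − j207)
|Γ| = 274/390 = 0.704
VSWR = (1 + |Γ|)/(1 − |Γ|) = 1.7/0.296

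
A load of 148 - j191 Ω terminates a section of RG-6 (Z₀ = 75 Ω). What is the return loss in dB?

Γ = (73 − j191)/(223 − j191), |Γ| = 0.696
RL = −20·log₁₀|Γ| = −20·log₁₀(0.696)

RL ≈ 3.14 dB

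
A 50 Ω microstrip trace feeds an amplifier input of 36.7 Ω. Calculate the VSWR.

Γ = (36.7 − 50)/(36.7 + 50) = -0.153
VSWR = (1 + 0.153)/(1 − 0.153)

VSWR ≈ 1.36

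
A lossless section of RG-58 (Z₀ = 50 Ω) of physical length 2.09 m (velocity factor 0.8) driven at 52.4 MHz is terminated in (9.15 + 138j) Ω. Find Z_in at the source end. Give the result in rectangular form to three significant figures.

λ = v/f = 0.8·c / 52.4 MHz = 4.58 m
βl = 2π·l/λ = 2π × 0.456 = 164°
tan(βl) = tan(164°) = -0.282
Z_in = Z_0·(Z_L + jZ_0·tanβl)/(Z_0 + jZ_L·tanβl)
     = 50·(9.15 + j124)/(88.9 − j2.58)

Z_in ≈ 3.12 + j69.8 Ω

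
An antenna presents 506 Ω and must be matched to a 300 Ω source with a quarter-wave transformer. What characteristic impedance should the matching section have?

Z_qwt = √(Z_0·R_L) = √(300 × 506) = √151800

Z_qwt ≈ 390 Ω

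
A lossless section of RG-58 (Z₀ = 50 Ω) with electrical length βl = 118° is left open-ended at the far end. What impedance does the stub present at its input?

Z_in ≈ +j26.6 Ω

tan(βl) = -1.88
For an open-ended stub, Z_in = −jZ_0·cot(βl) = −jZ_0/tan(βl)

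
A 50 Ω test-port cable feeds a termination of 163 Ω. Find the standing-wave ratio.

For a purely resistive load, VSWR = R_L/Z_0 or Z_0/R_L (whichever > 1) = 163/50

VSWR ≈ 3.26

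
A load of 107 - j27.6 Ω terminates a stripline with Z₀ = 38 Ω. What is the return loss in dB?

RL ≈ 5.96 dB

Γ = (69 − j27.6)/(145 − j27.6), |Γ| = 0.503
RL = −20·log₁₀|Γ| = −20·log₁₀(0.503)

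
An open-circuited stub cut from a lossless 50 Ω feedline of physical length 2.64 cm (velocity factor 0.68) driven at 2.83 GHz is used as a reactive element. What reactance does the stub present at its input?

X_in ≈ 44.8 Ω (inductive)

λ = v/f = 0.68·c / 2.83 GHz = 0.0721 m
βl = 2π·l/λ = 2π × 0.366 = 132°
tan(βl) = -1.12
For an open-circuited stub, Z_in = −jZ_0·cot(βl) = −jZ_0/tan(βl)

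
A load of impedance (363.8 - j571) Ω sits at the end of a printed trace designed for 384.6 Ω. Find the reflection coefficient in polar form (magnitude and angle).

Γ ≈ 0.607 ∠ -54.7°

Γ = (Z_L − Z_0)/(Z_L + Z_0) = (-20.8 − j571)/(748.4 − j571)
|Γ| = 571/941 = 0.607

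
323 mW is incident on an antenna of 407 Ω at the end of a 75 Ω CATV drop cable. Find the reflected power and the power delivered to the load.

Γ = (407 − 75)/(407 + 75) = 0.689
|Γ|² = 0.474
P_refl = |Γ|²·P_inc = 153 mW, P_del = (1 − |Γ|²)·P_inc = 170 mW

P_reflected ≈ 153 mW; P_delivered ≈ 170 mW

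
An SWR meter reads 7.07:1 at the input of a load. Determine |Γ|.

|Γ| ≈ 0.752

|Γ| = (S − 1)/(S + 1) = (7.07 − 1)/(7.07 + 1) = 6.07/8.07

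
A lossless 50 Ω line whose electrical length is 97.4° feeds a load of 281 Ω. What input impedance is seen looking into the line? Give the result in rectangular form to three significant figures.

tan(βl) = tan(97.4°) = -7.7
Z_in = Z_0·(Z_L + jZ_0·tanβl)/(Z_0 + jZ_L·tanβl)
     = 50·(281 − j385)/(50 − j2160)

Z_in ≈ 9.04 + j6.28 Ω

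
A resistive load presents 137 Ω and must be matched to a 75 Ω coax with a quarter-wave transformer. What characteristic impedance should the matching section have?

Z_qwt = √(Z_0·R_L) = √(75 × 137) = √10280

Z_qwt ≈ 101 Ω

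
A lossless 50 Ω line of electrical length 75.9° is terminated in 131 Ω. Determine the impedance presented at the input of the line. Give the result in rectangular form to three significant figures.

tan(βl) = tan(75.9°) = 3.98
Z_in = Z_0·(Z_L + jZ_0·tanβl)/(Z_0 + jZ_L·tanβl)
     = 50·(131 + j199)/(50 + j522)

Z_in ≈ 20.1 − j10.6 Ω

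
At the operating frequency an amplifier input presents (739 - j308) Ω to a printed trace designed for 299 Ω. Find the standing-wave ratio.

VSWR ≈ 2.97

Γ = (Z_L − Z_0)/(Z_L + Z_0) = (440 − j308)/(1038 − j308)
|Γ| = 537/1080 = 0.496
VSWR = (1 + |Γ|)/(1 − |Γ|) = 1.5/0.504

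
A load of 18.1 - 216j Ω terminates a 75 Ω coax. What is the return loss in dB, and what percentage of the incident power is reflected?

RL ≈ 0.449 dB; 90.2% of incident power reflected

Γ = (-56.9 − j216)/(93.1 − j216), |Γ| = 0.95
RL = −20·log₁₀(0.95) = 0.449 dB
P_refl/P_inc = |Γ|² = 0.902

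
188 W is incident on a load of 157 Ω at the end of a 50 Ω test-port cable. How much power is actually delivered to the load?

P_delivered ≈ 138 W

Γ = (157 − 50)/(157 + 50) = 0.517
|Γ|² = 0.267
P_refl = |Γ|²·P_inc = 50.2 W, P_del = (1 − |Γ|²)·P_inc = 138 W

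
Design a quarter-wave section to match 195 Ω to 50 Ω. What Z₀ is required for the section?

Z_qwt = √(Z_0·R_L) = √(50 × 195) = √9750

Z_qwt ≈ 98.7 Ω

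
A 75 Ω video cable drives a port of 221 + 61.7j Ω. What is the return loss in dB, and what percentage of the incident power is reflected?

Γ = (146 + j61.7)/(296 + j61.7), |Γ| = 0.524
RL = −20·log₁₀(0.524) = 5.61 dB
P_refl/P_inc = |Γ|² = 0.275

RL ≈ 5.61 dB; 27.5% of incident power reflected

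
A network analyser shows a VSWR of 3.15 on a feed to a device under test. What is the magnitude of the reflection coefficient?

|Γ| = (S − 1)/(S + 1) = (3.15 − 1)/(3.15 + 1) = 2.15/4.15

|Γ| ≈ 0.518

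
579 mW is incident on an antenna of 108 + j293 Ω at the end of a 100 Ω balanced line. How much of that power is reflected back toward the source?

|Γ| = |(8 + j293)/(208 + j293)| = 0.816
|Γ|² = 0.665
P_refl = |Γ|²·P_inc = 385 mW, P_del = (1 − |Γ|²)·P_inc = 194 mW

P_reflected ≈ 385 mW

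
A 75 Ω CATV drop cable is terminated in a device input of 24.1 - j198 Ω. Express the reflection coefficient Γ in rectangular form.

Γ ≈ 0.697 − j0.606

Γ = (Z_L − Z_0)/(Z_L + Z_0) = (-50.9 − j198)/(99.1 − j198)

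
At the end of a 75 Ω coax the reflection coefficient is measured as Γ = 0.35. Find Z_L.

Z_L ≈ 156 Ω

Z_L = Z_0·(1 + Γ)/(1 − Γ) = 75·(1.35)/(0.65)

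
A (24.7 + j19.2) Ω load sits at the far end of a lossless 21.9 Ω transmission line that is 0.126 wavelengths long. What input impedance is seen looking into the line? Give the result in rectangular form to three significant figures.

βl = 2π × 0.126 = 45.4°
tan(βl) = tan(45.4°) = 1.01
Z_in = Z_0·(Z_L + jZ_0·tanβl)/(Z_0 + jZ_L·tanβl)
     = 21.9·(24.7 + j41.4)/(2.46 + j25)

Z_in ≈ 38 − j17.9 Ω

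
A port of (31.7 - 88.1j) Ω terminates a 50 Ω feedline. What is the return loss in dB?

RL ≈ 2.51 dB

Γ = (-18.3 − j88.1)/(81.7 − j88.1), |Γ| = 0.749
RL = −20·log₁₀|Γ| = −20·log₁₀(0.749)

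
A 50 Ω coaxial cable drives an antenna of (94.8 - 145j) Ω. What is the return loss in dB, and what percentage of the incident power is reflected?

Γ = (44.8 − j145)/(144.8 − j145), |Γ| = 0.741
RL = −20·log₁₀(0.741) = 2.61 dB
P_refl/P_inc = |Γ|² = 0.548

RL ≈ 2.61 dB; 54.8% of incident power reflected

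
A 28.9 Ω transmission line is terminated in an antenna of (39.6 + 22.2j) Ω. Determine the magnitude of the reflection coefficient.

Γ = (Z_L − Z_0)/(Z_L + Z_0) = (10.7 + j22.2)/(68.5 + j22.2)
|Γ| = 24.6/72

|Γ| ≈ 0.342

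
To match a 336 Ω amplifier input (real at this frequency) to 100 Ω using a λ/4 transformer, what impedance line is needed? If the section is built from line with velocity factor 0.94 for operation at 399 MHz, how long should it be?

Z_qwt ≈ 183 Ω; length ≈ 17.7 cm

Z_qwt = √(Z_0·R_L) = √(100 × 336) = √33600
λ = 0.94·c/f = 0.707 m, so l = λ/4 = 0.177 m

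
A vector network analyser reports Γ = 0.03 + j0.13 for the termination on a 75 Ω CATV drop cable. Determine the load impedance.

Z_L ≈ 76.9 + j20.4 Ω

Z_L = Z_0·(1 + Γ)/(1 − Γ) = 75·(1.03 + j0.13)/(0.97 − j0.13)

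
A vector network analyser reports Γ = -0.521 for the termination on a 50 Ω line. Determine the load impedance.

Z_L ≈ 15.7 Ω

Z_L = Z_0·(1 + Γ)/(1 − Γ) = 50·(0.479)/(1.52)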